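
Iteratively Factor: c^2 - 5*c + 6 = (c - 2)*(c - 3)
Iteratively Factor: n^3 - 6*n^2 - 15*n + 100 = (n + 4)*(n^2 - 10*n + 25) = (n - 5)*(n + 4)*(n - 5)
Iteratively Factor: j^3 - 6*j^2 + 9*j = (j)*(j^2 - 6*j + 9) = j*(j - 3)*(j - 3)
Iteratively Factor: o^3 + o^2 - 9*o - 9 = (o + 1)*(o^2 - 9) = (o + 1)*(o + 3)*(o - 3)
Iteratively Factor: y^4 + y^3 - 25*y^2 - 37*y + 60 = (y - 5)*(y^3 + 6*y^2 + 5*y - 12) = (y - 5)*(y + 4)*(y^2 + 2*y - 3) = (y - 5)*(y + 3)*(y + 4)*(y - 1)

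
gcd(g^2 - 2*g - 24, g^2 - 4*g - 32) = g + 4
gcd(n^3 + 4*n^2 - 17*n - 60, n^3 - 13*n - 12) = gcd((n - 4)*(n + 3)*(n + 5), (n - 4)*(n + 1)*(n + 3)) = n^2 - n - 12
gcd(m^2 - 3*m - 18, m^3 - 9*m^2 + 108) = m^2 - 3*m - 18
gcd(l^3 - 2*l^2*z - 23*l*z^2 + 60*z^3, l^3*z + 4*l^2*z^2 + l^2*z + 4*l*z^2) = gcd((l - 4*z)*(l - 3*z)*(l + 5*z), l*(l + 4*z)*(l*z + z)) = 1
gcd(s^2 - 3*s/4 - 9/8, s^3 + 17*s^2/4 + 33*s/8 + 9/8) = s + 3/4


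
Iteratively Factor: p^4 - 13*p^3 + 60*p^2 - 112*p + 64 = (p - 4)*(p^3 - 9*p^2 + 24*p - 16) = (p - 4)*(p - 1)*(p^2 - 8*p + 16) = (p - 4)^2*(p - 1)*(p - 4)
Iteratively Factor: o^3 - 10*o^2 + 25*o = (o - 5)*(o^2 - 5*o) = o*(o - 5)*(o - 5)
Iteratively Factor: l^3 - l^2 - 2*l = (l - 2)*(l^2 + l) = (l - 2)*(l + 1)*(l)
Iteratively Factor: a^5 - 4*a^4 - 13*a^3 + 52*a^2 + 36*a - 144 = (a - 3)*(a^4 - a^3 - 16*a^2 + 4*a + 48) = (a - 4)*(a - 3)*(a^3 + 3*a^2 - 4*a - 12) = (a - 4)*(a - 3)*(a + 2)*(a^2 + a - 6) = (a - 4)*(a - 3)*(a + 2)*(a + 3)*(a - 2)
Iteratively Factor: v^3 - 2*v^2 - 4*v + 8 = (v + 2)*(v^2 - 4*v + 4) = (v - 2)*(v + 2)*(v - 2)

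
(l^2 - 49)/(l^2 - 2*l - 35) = (l + 7)/(l + 5)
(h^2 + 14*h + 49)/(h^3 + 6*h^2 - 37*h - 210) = (h + 7)/(h^2 - h - 30)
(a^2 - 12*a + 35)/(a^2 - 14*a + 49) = (a - 5)/(a - 7)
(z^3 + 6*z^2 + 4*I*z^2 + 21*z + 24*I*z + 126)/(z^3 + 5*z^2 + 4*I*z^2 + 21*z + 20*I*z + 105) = (z + 6)/(z + 5)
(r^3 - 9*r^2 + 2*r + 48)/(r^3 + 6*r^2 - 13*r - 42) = (r - 8)/(r + 7)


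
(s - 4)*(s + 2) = s^2 - 2*s - 8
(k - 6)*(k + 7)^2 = k^3 + 8*k^2 - 35*k - 294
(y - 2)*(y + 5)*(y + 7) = y^3 + 10*y^2 + 11*y - 70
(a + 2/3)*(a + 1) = a^2 + 5*a/3 + 2/3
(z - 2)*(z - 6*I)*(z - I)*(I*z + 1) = I*z^4 + 8*z^3 - 2*I*z^3 - 16*z^2 - 13*I*z^2 - 6*z + 26*I*z + 12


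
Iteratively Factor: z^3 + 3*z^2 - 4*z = (z + 4)*(z^2 - z) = (z - 1)*(z + 4)*(z)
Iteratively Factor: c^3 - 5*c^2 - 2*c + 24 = (c - 3)*(c^2 - 2*c - 8) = (c - 3)*(c + 2)*(c - 4)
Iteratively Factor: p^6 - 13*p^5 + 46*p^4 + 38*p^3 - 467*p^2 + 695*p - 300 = (p - 1)*(p^5 - 12*p^4 + 34*p^3 + 72*p^2 - 395*p + 300) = (p - 4)*(p - 1)*(p^4 - 8*p^3 + 2*p^2 + 80*p - 75) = (p - 5)*(p - 4)*(p - 1)*(p^3 - 3*p^2 - 13*p + 15) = (p - 5)^2*(p - 4)*(p - 1)*(p^2 + 2*p - 3) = (p - 5)^2*(p - 4)*(p - 1)*(p + 3)*(p - 1)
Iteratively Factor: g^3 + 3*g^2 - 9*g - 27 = (g - 3)*(g^2 + 6*g + 9) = (g - 3)*(g + 3)*(g + 3)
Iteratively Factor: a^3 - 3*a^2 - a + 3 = (a - 3)*(a^2 - 1) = (a - 3)*(a - 1)*(a + 1)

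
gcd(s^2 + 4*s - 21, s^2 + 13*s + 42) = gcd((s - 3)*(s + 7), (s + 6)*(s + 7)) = s + 7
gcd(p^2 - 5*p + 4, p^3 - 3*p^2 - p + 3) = p - 1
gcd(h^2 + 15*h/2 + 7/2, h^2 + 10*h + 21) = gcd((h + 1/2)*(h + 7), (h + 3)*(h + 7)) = h + 7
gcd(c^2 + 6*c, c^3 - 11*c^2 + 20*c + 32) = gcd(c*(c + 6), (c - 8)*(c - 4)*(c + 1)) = 1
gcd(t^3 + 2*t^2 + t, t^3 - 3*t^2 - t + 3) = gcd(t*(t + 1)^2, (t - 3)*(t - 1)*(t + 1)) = t + 1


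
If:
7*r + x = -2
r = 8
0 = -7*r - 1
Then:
No Solution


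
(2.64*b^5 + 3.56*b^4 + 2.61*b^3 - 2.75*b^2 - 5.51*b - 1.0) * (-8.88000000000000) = -23.4432*b^5 - 31.6128*b^4 - 23.1768*b^3 + 24.42*b^2 + 48.9288*b + 8.88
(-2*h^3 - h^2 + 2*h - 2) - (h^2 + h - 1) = -2*h^3 - 2*h^2 + h - 1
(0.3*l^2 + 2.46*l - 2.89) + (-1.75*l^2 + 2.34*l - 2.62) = -1.45*l^2 + 4.8*l - 5.51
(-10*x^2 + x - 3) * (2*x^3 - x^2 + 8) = -20*x^5 + 12*x^4 - 7*x^3 - 77*x^2 + 8*x - 24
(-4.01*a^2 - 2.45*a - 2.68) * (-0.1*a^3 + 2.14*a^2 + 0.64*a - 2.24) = 0.401*a^5 - 8.3364*a^4 - 7.5414*a^3 + 1.6792*a^2 + 3.7728*a + 6.0032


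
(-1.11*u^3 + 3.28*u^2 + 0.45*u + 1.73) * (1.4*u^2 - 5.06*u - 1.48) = -1.554*u^5 + 10.2086*u^4 - 14.324*u^3 - 4.7094*u^2 - 9.4198*u - 2.5604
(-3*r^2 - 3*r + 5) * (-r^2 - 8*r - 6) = 3*r^4 + 27*r^3 + 37*r^2 - 22*r - 30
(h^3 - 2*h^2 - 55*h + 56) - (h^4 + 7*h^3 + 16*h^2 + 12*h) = -h^4 - 6*h^3 - 18*h^2 - 67*h + 56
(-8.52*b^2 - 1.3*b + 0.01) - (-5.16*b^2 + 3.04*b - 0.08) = -3.36*b^2 - 4.34*b + 0.09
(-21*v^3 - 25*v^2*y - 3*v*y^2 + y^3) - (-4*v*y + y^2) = -21*v^3 - 25*v^2*y - 3*v*y^2 + 4*v*y + y^3 - y^2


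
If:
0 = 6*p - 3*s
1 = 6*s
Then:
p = 1/12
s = 1/6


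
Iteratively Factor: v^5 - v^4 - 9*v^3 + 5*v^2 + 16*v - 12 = (v - 1)*(v^4 - 9*v^2 - 4*v + 12) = (v - 1)^2*(v^3 + v^2 - 8*v - 12) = (v - 3)*(v - 1)^2*(v^2 + 4*v + 4) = (v - 3)*(v - 1)^2*(v + 2)*(v + 2)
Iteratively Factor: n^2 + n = (n + 1)*(n)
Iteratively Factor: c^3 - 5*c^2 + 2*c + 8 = (c - 4)*(c^2 - c - 2) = (c - 4)*(c - 2)*(c + 1)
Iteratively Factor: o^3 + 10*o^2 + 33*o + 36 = (o + 4)*(o^2 + 6*o + 9) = (o + 3)*(o + 4)*(o + 3)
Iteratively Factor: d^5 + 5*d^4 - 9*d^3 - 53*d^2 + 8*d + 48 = (d - 1)*(d^4 + 6*d^3 - 3*d^2 - 56*d - 48) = (d - 1)*(d + 1)*(d^3 + 5*d^2 - 8*d - 48) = (d - 1)*(d + 1)*(d + 4)*(d^2 + d - 12) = (d - 3)*(d - 1)*(d + 1)*(d + 4)*(d + 4)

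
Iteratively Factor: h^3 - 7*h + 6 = (h - 1)*(h^2 + h - 6) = (h - 1)*(h + 3)*(h - 2)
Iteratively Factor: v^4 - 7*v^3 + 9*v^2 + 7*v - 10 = (v - 2)*(v^3 - 5*v^2 - v + 5) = (v - 5)*(v - 2)*(v^2 - 1) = (v - 5)*(v - 2)*(v - 1)*(v + 1)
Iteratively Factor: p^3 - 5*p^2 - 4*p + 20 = (p - 2)*(p^2 - 3*p - 10) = (p - 2)*(p + 2)*(p - 5)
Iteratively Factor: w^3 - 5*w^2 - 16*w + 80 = (w - 5)*(w^2 - 16) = (w - 5)*(w - 4)*(w + 4)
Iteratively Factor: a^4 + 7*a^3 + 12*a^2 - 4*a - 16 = (a + 2)*(a^3 + 5*a^2 + 2*a - 8) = (a + 2)*(a + 4)*(a^2 + a - 2) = (a + 2)^2*(a + 4)*(a - 1)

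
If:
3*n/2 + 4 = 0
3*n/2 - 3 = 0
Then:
No Solution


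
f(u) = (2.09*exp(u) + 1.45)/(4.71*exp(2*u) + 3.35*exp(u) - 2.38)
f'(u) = (2.09*exp(u) + 1.45)*(-9.42*exp(2*u) - 3.35*exp(u))/(4.71*exp(2*u) + 3.35*exp(u) - 2.38)^2 + 2.09*exp(u)/(4.71*exp(2*u) + 3.35*exp(u) - 2.38) = (-(2.09*exp(u) + 1.45)*(9.42*exp(u) + 3.35) + 9.8439*exp(2*u) + 7.0015*exp(u) - 4.9742)*exp(u)/(4.71*exp(2*u) + 3.35*exp(u) - 2.38)^2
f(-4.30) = -0.63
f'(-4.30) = -0.02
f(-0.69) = 5.15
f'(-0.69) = -40.82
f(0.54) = 0.29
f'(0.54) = -0.36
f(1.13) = 0.15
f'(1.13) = -0.16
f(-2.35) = -0.82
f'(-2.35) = -0.26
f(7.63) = 0.00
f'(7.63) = -0.00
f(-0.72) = 6.73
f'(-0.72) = -68.15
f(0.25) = 0.43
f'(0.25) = -0.60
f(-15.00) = -0.61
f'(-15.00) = 0.00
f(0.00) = 0.62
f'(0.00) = -1.03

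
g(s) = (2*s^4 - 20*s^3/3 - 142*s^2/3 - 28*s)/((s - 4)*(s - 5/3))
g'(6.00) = 108.25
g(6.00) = -83.08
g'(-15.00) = -54.70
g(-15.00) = 358.48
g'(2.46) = 24.37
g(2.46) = 312.12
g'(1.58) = -10977.01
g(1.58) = -840.28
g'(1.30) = -561.12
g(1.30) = -126.59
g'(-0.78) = 2.39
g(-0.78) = -0.26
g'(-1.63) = 1.11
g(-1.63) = -2.00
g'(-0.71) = 2.29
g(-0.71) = -0.10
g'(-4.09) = -9.06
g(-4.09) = 7.27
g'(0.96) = -121.27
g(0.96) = -34.77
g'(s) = (8*s^3 - 20*s^2 - 284*s/3 - 28)/((s - 4)*(s - 5/3)) - (2*s^4 - 20*s^3/3 - 142*s^2/3 - 28*s)/((s - 4)*(s - 5/3)^2) - (2*s^4 - 20*s^3/3 - 142*s^2/3 - 28*s)/((s - 4)^2*(s - 5/3))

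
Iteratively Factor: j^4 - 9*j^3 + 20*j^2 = (j)*(j^3 - 9*j^2 + 20*j) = j*(j - 4)*(j^2 - 5*j) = j^2*(j - 4)*(j - 5)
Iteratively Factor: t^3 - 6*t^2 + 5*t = (t - 1)*(t^2 - 5*t) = (t - 5)*(t - 1)*(t)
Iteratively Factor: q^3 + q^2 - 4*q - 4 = (q + 1)*(q^2 - 4) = (q + 1)*(q + 2)*(q - 2)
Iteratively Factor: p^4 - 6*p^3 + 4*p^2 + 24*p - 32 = (p + 2)*(p^3 - 8*p^2 + 20*p - 16) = (p - 2)*(p + 2)*(p^2 - 6*p + 8) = (p - 2)^2*(p + 2)*(p - 4)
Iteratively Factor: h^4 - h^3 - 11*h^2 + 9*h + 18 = (h + 1)*(h^3 - 2*h^2 - 9*h + 18) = (h - 3)*(h + 1)*(h^2 + h - 6) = (h - 3)*(h - 2)*(h + 1)*(h + 3)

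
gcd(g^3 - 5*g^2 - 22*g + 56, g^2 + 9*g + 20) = g + 4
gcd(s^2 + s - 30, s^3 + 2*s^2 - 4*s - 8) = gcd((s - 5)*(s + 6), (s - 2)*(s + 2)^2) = 1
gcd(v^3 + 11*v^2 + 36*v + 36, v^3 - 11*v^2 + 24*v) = 1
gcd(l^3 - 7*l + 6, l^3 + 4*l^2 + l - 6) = l^2 + 2*l - 3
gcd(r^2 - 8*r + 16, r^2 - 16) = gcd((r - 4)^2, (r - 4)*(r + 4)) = r - 4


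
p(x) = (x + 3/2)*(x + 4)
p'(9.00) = 23.50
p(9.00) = 136.50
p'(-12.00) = -18.50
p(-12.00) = 84.00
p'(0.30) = 6.10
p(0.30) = 7.74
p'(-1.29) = 2.92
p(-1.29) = 0.57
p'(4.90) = 15.30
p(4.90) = 56.96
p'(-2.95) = -0.40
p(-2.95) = -1.52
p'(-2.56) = 0.38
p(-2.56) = -1.53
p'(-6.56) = -7.62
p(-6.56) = 12.95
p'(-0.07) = 5.36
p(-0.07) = 5.62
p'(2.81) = 11.12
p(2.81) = 29.35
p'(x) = 2*x + 11/2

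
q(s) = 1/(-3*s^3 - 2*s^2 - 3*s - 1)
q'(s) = (9*s^2 + 4*s + 3)/(-3*s^3 - 2*s^2 - 3*s - 1)^2 = (9*s^2 + 4*s + 3)/(3*s^3 + 2*s^2 + 3*s + 1)^2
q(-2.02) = 0.05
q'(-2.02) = 0.07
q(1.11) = -0.09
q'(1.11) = 0.16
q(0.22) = -0.56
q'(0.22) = 1.35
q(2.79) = -0.01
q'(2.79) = 0.01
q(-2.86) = 0.02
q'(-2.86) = 0.02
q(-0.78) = 0.65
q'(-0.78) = 2.24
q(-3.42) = 0.01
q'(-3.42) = 0.01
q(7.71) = -0.00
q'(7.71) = 0.00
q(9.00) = 0.00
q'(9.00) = 0.00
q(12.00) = 0.00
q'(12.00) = 0.00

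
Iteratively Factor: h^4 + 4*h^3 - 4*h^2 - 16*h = (h + 2)*(h^3 + 2*h^2 - 8*h) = (h + 2)*(h + 4)*(h^2 - 2*h) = h*(h + 2)*(h + 4)*(h - 2)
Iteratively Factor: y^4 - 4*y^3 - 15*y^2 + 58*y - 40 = (y - 1)*(y^3 - 3*y^2 - 18*y + 40) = (y - 2)*(y - 1)*(y^2 - y - 20) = (y - 5)*(y - 2)*(y - 1)*(y + 4)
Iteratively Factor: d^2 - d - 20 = (d + 4)*(d - 5)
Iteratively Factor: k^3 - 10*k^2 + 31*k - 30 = (k - 3)*(k^2 - 7*k + 10) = (k - 5)*(k - 3)*(k - 2)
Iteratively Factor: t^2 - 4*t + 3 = (t - 3)*(t - 1)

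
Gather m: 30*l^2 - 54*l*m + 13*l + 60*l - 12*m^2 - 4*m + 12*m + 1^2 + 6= 30*l^2 + 73*l - 12*m^2 + m*(8 - 54*l) + 7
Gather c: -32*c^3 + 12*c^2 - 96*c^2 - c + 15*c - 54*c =-32*c^3 - 84*c^2 - 40*c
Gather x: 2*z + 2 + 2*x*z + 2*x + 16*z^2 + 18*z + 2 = x*(2*z + 2) + 16*z^2 + 20*z + 4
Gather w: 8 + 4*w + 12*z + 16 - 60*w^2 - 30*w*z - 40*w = -60*w^2 + w*(-30*z - 36) + 12*z + 24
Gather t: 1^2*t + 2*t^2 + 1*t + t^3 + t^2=t^3 + 3*t^2 + 2*t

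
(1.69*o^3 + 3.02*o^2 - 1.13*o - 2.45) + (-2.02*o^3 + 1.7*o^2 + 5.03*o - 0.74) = -0.33*o^3 + 4.72*o^2 + 3.9*o - 3.19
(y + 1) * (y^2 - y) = y^3 - y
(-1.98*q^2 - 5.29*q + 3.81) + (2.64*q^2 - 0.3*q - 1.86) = 0.66*q^2 - 5.59*q + 1.95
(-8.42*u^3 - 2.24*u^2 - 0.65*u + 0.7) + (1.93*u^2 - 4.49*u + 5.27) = -8.42*u^3 - 0.31*u^2 - 5.14*u + 5.97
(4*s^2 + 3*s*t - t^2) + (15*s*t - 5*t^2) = 4*s^2 + 18*s*t - 6*t^2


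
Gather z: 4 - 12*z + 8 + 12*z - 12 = 0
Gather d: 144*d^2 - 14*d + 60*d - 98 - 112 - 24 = 144*d^2 + 46*d - 234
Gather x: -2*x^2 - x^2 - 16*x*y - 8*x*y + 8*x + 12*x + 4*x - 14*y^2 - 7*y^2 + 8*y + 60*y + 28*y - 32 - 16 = -3*x^2 + x*(24 - 24*y) - 21*y^2 + 96*y - 48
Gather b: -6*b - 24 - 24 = -6*b - 48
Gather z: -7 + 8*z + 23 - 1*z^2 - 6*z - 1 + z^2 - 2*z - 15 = 0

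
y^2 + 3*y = y*(y + 3)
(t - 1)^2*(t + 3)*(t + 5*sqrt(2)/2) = t^4 + t^3 + 5*sqrt(2)*t^3/2 - 5*t^2 + 5*sqrt(2)*t^2/2 - 25*sqrt(2)*t/2 + 3*t + 15*sqrt(2)/2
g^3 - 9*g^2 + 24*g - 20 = (g - 5)*(g - 2)^2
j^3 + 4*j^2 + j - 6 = (j - 1)*(j + 2)*(j + 3)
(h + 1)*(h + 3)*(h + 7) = h^3 + 11*h^2 + 31*h + 21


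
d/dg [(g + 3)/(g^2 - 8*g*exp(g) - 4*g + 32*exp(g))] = (g^2 - 8*g*exp(g) - 4*g + 2*(g + 3)*(4*g*exp(g) - g - 12*exp(g) + 2) + 32*exp(g))/(g^2 - 8*g*exp(g) - 4*g + 32*exp(g))^2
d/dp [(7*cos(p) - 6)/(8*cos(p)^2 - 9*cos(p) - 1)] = (56*cos(p)^2 - 96*cos(p) + 61)*sin(p)/(8*sin(p)^2 + 9*cos(p) - 7)^2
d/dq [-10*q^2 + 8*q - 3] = 8 - 20*q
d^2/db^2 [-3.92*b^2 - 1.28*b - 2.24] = -7.84000000000000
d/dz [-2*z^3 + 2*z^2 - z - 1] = -6*z^2 + 4*z - 1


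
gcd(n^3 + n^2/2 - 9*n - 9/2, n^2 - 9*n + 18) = n - 3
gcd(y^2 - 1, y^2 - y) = y - 1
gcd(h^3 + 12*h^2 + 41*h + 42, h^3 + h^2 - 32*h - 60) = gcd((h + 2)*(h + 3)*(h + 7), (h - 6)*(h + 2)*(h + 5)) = h + 2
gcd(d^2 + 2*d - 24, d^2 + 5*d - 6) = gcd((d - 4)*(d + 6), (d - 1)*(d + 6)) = d + 6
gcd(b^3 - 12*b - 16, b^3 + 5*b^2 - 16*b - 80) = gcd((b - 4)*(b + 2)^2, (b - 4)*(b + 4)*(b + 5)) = b - 4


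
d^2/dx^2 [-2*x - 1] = 0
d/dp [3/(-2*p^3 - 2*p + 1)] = 6*(3*p^2 + 1)/(2*p^3 + 2*p - 1)^2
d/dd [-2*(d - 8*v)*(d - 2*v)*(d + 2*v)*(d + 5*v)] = -8*d^3 + 18*d^2*v + 176*d*v^2 - 24*v^3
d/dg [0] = 0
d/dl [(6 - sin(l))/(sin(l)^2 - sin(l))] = (cos(l) - 12/tan(l) + 6*cos(l)/sin(l)^2)/(sin(l) - 1)^2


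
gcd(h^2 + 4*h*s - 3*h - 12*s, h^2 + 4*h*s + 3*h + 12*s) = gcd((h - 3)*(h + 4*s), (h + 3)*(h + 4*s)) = h + 4*s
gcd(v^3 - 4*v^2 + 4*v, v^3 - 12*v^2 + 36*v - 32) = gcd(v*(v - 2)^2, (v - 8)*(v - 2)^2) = v^2 - 4*v + 4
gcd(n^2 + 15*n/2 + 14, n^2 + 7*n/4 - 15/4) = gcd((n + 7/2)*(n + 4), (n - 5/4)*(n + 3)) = 1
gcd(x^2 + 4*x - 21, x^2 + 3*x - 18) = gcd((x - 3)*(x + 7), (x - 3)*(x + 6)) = x - 3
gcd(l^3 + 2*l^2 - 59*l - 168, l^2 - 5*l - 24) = l^2 - 5*l - 24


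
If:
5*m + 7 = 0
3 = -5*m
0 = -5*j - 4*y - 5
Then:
No Solution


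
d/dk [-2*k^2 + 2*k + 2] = 2 - 4*k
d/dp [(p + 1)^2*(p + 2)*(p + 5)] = 4*p^3 + 27*p^2 + 50*p + 27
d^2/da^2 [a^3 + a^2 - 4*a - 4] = 6*a + 2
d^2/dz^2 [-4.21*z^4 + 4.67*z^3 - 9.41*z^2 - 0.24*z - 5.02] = -50.52*z^2 + 28.02*z - 18.82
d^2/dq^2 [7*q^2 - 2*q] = 14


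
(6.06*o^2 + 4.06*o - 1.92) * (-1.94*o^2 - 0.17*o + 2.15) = -11.7564*o^4 - 8.9066*o^3 + 16.0636*o^2 + 9.0554*o - 4.128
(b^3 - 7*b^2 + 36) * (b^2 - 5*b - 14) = b^5 - 12*b^4 + 21*b^3 + 134*b^2 - 180*b - 504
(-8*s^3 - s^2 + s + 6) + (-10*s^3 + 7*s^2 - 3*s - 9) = -18*s^3 + 6*s^2 - 2*s - 3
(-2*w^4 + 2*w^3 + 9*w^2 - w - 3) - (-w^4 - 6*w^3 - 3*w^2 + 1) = -w^4 + 8*w^3 + 12*w^2 - w - 4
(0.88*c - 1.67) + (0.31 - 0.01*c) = 0.87*c - 1.36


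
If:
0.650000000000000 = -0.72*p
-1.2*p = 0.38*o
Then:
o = 2.85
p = -0.90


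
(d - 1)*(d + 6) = d^2 + 5*d - 6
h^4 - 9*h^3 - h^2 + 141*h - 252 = (h - 7)*(h - 3)^2*(h + 4)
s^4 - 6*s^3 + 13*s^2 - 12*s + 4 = (s - 2)^2*(s - 1)^2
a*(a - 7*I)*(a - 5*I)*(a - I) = a^4 - 13*I*a^3 - 47*a^2 + 35*I*a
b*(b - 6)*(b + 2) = b^3 - 4*b^2 - 12*b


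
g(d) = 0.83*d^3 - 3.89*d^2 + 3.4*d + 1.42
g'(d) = 2.49*d^2 - 7.78*d + 3.4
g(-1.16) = -9.05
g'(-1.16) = 15.78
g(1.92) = -0.52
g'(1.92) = -2.36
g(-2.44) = -42.09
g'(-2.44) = 37.21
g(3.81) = 3.81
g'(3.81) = 9.90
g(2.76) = -1.38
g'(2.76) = 0.90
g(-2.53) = -45.52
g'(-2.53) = 39.02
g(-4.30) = -151.12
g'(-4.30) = 82.89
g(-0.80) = -4.21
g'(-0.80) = 11.22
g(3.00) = -0.98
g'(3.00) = 2.47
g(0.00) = 1.42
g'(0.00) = 3.40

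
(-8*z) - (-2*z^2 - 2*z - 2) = 2*z^2 - 6*z + 2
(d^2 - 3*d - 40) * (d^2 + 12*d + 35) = d^4 + 9*d^3 - 41*d^2 - 585*d - 1400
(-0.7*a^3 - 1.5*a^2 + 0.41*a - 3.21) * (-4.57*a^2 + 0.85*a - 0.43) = 3.199*a^5 + 6.26*a^4 - 2.8477*a^3 + 15.6632*a^2 - 2.9048*a + 1.3803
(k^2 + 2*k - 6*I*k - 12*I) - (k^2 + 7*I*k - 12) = 2*k - 13*I*k + 12 - 12*I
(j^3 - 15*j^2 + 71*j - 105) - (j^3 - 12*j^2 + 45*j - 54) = -3*j^2 + 26*j - 51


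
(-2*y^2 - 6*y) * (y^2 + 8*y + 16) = -2*y^4 - 22*y^3 - 80*y^2 - 96*y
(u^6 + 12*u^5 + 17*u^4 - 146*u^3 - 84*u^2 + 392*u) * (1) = u^6 + 12*u^5 + 17*u^4 - 146*u^3 - 84*u^2 + 392*u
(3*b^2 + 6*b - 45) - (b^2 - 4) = 2*b^2 + 6*b - 41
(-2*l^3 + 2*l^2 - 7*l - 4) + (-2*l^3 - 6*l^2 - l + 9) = -4*l^3 - 4*l^2 - 8*l + 5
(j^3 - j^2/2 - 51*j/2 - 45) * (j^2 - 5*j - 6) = j^5 - 11*j^4/2 - 29*j^3 + 171*j^2/2 + 378*j + 270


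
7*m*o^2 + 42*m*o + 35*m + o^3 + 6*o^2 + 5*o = (7*m + o)*(o + 1)*(o + 5)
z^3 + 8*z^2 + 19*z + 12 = (z + 1)*(z + 3)*(z + 4)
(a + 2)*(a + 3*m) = a^2 + 3*a*m + 2*a + 6*m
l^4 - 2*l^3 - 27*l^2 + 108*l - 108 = (l - 3)^2*(l - 2)*(l + 6)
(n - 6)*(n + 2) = n^2 - 4*n - 12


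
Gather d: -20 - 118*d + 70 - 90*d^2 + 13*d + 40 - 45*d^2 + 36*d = -135*d^2 - 69*d + 90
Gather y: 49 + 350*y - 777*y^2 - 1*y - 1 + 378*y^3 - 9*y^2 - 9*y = 378*y^3 - 786*y^2 + 340*y + 48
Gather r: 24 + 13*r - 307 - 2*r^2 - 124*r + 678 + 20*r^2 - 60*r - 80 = 18*r^2 - 171*r + 315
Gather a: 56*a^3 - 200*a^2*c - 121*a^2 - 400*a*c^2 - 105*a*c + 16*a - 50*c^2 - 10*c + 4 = 56*a^3 + a^2*(-200*c - 121) + a*(-400*c^2 - 105*c + 16) - 50*c^2 - 10*c + 4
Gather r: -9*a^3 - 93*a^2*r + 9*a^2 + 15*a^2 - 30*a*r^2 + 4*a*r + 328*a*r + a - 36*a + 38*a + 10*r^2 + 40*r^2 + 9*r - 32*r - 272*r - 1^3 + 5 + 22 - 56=-9*a^3 + 24*a^2 + 3*a + r^2*(50 - 30*a) + r*(-93*a^2 + 332*a - 295) - 30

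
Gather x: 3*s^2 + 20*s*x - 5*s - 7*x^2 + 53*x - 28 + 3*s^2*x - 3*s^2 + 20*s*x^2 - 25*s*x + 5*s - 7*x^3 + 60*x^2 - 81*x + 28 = -7*x^3 + x^2*(20*s + 53) + x*(3*s^2 - 5*s - 28)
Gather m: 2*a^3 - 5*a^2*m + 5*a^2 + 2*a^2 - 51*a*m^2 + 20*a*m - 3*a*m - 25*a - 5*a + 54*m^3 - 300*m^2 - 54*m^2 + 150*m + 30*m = 2*a^3 + 7*a^2 - 30*a + 54*m^3 + m^2*(-51*a - 354) + m*(-5*a^2 + 17*a + 180)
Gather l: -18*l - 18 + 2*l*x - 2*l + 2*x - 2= l*(2*x - 20) + 2*x - 20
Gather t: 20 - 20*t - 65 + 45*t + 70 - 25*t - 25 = 0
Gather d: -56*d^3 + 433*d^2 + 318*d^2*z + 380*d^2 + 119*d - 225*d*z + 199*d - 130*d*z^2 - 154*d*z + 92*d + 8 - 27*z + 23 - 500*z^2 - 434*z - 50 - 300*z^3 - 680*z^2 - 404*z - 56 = -56*d^3 + d^2*(318*z + 813) + d*(-130*z^2 - 379*z + 410) - 300*z^3 - 1180*z^2 - 865*z - 75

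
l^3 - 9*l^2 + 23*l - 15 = (l - 5)*(l - 3)*(l - 1)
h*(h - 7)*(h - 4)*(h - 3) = h^4 - 14*h^3 + 61*h^2 - 84*h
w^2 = w^2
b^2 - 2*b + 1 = (b - 1)^2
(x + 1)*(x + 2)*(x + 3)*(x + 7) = x^4 + 13*x^3 + 53*x^2 + 83*x + 42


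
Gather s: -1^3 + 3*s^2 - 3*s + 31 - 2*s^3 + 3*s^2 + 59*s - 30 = -2*s^3 + 6*s^2 + 56*s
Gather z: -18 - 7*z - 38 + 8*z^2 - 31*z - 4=8*z^2 - 38*z - 60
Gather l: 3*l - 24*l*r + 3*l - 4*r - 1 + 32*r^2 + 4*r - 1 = l*(6 - 24*r) + 32*r^2 - 2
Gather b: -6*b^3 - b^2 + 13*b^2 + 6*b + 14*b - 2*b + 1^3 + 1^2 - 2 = -6*b^3 + 12*b^2 + 18*b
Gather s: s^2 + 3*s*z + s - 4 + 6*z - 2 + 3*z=s^2 + s*(3*z + 1) + 9*z - 6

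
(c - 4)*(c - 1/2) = c^2 - 9*c/2 + 2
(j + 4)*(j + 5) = j^2 + 9*j + 20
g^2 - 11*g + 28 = (g - 7)*(g - 4)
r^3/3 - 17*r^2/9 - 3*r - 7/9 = (r/3 + 1/3)*(r - 7)*(r + 1/3)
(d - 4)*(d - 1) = d^2 - 5*d + 4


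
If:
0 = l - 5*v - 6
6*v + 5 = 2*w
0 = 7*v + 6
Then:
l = 12/7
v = -6/7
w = -1/14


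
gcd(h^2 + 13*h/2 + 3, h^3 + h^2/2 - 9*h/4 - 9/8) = h + 1/2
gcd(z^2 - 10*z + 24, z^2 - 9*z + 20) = z - 4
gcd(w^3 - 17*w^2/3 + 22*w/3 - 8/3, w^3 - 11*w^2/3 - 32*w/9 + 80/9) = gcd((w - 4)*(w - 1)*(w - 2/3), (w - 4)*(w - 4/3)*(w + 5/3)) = w - 4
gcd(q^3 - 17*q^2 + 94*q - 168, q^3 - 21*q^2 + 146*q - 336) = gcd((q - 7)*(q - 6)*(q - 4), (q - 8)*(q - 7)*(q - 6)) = q^2 - 13*q + 42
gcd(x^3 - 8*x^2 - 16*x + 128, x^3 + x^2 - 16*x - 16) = x^2 - 16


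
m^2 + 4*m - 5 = (m - 1)*(m + 5)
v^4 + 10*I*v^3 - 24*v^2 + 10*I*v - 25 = (v - I)*(v + I)*(v + 5*I)^2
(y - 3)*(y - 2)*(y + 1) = y^3 - 4*y^2 + y + 6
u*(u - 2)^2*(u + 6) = u^4 + 2*u^3 - 20*u^2 + 24*u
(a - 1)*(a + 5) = a^2 + 4*a - 5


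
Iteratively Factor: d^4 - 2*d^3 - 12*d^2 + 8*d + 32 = (d - 2)*(d^3 - 12*d - 16) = (d - 4)*(d - 2)*(d^2 + 4*d + 4) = (d - 4)*(d - 2)*(d + 2)*(d + 2)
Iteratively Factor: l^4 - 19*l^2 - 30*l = (l + 3)*(l^3 - 3*l^2 - 10*l) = (l + 2)*(l + 3)*(l^2 - 5*l) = l*(l + 2)*(l + 3)*(l - 5)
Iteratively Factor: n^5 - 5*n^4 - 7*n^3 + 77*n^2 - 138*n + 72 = (n - 3)*(n^4 - 2*n^3 - 13*n^2 + 38*n - 24) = (n - 3)^2*(n^3 + n^2 - 10*n + 8) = (n - 3)^2*(n + 4)*(n^2 - 3*n + 2) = (n - 3)^2*(n - 1)*(n + 4)*(n - 2)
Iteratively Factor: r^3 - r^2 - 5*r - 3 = (r + 1)*(r^2 - 2*r - 3) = (r + 1)^2*(r - 3)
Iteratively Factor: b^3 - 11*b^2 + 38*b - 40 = (b - 4)*(b^2 - 7*b + 10) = (b - 5)*(b - 4)*(b - 2)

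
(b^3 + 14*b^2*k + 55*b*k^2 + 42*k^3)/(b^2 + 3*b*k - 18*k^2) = (b^2 + 8*b*k + 7*k^2)/(b - 3*k)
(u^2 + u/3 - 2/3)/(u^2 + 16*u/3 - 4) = (u + 1)/(u + 6)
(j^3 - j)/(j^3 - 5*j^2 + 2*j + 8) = j*(j - 1)/(j^2 - 6*j + 8)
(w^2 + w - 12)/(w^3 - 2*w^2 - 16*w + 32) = (w - 3)/(w^2 - 6*w + 8)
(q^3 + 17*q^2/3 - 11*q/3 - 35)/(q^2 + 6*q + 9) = (3*q^2 + 8*q - 35)/(3*(q + 3))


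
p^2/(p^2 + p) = p/(p + 1)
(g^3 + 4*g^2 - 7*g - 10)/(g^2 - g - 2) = g + 5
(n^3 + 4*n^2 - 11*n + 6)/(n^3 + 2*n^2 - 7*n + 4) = (n + 6)/(n + 4)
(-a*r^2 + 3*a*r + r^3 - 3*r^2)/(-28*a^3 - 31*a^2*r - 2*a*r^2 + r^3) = r*(a*r - 3*a - r^2 + 3*r)/(28*a^3 + 31*a^2*r + 2*a*r^2 - r^3)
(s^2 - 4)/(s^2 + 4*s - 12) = (s + 2)/(s + 6)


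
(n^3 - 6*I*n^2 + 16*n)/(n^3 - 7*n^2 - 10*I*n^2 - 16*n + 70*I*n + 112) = n*(n + 2*I)/(n^2 - n*(7 + 2*I) + 14*I)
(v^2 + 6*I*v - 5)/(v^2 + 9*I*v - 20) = (v + I)/(v + 4*I)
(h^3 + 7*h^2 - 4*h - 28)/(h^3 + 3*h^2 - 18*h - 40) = (h^2 + 5*h - 14)/(h^2 + h - 20)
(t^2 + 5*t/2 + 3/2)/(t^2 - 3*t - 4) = (t + 3/2)/(t - 4)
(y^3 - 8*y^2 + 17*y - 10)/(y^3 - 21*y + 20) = (y^2 - 7*y + 10)/(y^2 + y - 20)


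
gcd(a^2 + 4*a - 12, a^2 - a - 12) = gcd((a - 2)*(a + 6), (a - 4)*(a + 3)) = 1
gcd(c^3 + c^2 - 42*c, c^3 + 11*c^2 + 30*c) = c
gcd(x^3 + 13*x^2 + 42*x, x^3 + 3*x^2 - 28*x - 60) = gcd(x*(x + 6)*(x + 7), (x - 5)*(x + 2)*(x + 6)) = x + 6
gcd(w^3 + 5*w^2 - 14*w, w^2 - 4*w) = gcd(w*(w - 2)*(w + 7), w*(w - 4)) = w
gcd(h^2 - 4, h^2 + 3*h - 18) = 1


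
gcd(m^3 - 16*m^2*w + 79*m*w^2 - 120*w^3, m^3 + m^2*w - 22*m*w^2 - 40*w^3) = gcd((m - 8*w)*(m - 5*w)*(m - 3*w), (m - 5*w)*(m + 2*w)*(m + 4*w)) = -m + 5*w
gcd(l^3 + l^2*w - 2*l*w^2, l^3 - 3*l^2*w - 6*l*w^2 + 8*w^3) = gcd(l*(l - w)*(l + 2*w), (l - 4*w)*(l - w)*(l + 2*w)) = -l^2 - l*w + 2*w^2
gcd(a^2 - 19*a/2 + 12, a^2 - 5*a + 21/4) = a - 3/2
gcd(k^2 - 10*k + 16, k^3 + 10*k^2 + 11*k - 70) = k - 2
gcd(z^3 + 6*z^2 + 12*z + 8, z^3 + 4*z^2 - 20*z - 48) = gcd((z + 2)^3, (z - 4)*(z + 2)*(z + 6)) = z + 2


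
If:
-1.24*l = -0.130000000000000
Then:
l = 0.10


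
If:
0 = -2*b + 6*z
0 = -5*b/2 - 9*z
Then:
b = 0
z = 0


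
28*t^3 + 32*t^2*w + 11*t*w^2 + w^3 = (2*t + w)^2*(7*t + w)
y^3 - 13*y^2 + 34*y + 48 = (y - 8)*(y - 6)*(y + 1)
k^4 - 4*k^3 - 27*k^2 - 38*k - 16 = (k - 8)*(k + 1)^2*(k + 2)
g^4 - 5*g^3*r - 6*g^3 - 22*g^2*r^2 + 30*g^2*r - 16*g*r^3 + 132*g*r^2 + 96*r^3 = (g - 6)*(g - 8*r)*(g + r)*(g + 2*r)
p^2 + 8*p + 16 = (p + 4)^2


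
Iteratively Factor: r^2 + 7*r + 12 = (r + 3)*(r + 4)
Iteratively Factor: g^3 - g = (g)*(g^2 - 1) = g*(g + 1)*(g - 1)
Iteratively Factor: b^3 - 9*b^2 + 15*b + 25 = (b - 5)*(b^2 - 4*b - 5) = (b - 5)^2*(b + 1)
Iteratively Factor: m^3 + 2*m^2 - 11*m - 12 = (m + 4)*(m^2 - 2*m - 3) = (m - 3)*(m + 4)*(m + 1)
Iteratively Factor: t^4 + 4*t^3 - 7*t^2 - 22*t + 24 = (t + 4)*(t^3 - 7*t + 6) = (t + 3)*(t + 4)*(t^2 - 3*t + 2) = (t - 2)*(t + 3)*(t + 4)*(t - 1)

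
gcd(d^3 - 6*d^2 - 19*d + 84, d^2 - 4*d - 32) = d + 4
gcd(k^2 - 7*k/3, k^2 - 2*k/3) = k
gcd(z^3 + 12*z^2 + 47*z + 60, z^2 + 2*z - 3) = z + 3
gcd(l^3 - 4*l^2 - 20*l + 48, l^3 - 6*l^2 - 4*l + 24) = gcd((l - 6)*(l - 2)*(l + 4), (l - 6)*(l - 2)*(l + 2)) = l^2 - 8*l + 12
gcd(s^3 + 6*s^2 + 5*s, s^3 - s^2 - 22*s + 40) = s + 5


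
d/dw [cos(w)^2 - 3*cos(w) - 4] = (3 - 2*cos(w))*sin(w)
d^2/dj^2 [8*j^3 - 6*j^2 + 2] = 48*j - 12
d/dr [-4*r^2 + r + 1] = 1 - 8*r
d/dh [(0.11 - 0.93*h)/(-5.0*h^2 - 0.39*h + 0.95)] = (-4.65*h^2 + 1.1*h - 0.8406)/(25.0*h^4 + 3.9*h^3 - 9.3479*h^2 - 0.741*h + 0.9025)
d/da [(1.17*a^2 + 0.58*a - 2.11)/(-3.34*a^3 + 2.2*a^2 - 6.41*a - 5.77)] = (3.9078*a^4 + 3.8744*a^3 - 29.9179*a^2 - 4.2178*a - 16.8717)/(11.1556*a^6 - 14.696*a^5 + 47.6588*a^4 + 10.3396*a^3 + 15.7001*a^2 + 73.9714*a + 33.2929)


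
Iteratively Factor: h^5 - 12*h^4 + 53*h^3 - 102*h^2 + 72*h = (h - 4)*(h^4 - 8*h^3 + 21*h^2 - 18*h) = (h - 4)*(h - 3)*(h^3 - 5*h^2 + 6*h) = (h - 4)*(h - 3)^2*(h^2 - 2*h) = (h - 4)*(h - 3)^2*(h - 2)*(h)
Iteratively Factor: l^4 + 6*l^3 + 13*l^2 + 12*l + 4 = (l + 2)*(l^3 + 4*l^2 + 5*l + 2) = (l + 1)*(l + 2)*(l^2 + 3*l + 2) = (l + 1)^2*(l + 2)*(l + 2)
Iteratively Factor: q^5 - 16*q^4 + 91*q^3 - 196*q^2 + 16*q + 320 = (q - 4)*(q^4 - 12*q^3 + 43*q^2 - 24*q - 80) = (q - 4)^2*(q^3 - 8*q^2 + 11*q + 20) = (q - 4)^2*(q + 1)*(q^2 - 9*q + 20) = (q - 5)*(q - 4)^2*(q + 1)*(q - 4)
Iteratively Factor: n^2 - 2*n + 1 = (n - 1)*(n - 1)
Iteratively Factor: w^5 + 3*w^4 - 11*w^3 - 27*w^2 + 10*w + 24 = (w + 2)*(w^4 + w^3 - 13*w^2 - w + 12) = (w - 3)*(w + 2)*(w^3 + 4*w^2 - w - 4) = (w - 3)*(w + 2)*(w + 4)*(w^2 - 1) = (w - 3)*(w - 1)*(w + 2)*(w + 4)*(w + 1)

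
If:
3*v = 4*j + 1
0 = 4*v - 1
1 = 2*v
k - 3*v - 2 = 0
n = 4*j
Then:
No Solution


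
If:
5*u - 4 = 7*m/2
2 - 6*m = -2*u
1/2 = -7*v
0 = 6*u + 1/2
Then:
No Solution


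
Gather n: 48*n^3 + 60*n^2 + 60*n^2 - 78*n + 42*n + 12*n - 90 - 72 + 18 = 48*n^3 + 120*n^2 - 24*n - 144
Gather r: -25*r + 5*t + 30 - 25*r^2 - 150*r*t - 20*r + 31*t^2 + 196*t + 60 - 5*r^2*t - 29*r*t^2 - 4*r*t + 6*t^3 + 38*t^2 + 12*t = r^2*(-5*t - 25) + r*(-29*t^2 - 154*t - 45) + 6*t^3 + 69*t^2 + 213*t + 90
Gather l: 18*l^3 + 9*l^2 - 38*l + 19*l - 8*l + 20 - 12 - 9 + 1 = 18*l^3 + 9*l^2 - 27*l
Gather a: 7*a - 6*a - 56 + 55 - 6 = a - 7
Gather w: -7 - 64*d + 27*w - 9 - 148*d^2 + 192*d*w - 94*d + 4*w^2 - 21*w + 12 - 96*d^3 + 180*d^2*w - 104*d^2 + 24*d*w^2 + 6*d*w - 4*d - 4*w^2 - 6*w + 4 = -96*d^3 - 252*d^2 + 24*d*w^2 - 162*d + w*(180*d^2 + 198*d)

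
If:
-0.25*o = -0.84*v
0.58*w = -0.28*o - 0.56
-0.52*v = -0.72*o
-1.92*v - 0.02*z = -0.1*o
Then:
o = 0.00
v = 0.00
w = -0.97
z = 0.00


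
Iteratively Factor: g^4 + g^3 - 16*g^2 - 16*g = (g + 1)*(g^3 - 16*g) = (g + 1)*(g + 4)*(g^2 - 4*g) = (g - 4)*(g + 1)*(g + 4)*(g)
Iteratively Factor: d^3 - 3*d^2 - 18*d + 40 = (d + 4)*(d^2 - 7*d + 10) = (d - 5)*(d + 4)*(d - 2)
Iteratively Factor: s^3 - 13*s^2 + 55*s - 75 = (s - 5)*(s^2 - 8*s + 15) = (s - 5)*(s - 3)*(s - 5)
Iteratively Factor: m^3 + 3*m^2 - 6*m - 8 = (m - 2)*(m^2 + 5*m + 4) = (m - 2)*(m + 4)*(m + 1)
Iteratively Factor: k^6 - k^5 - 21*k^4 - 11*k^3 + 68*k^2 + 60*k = (k)*(k^5 - k^4 - 21*k^3 - 11*k^2 + 68*k + 60) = k*(k + 3)*(k^4 - 4*k^3 - 9*k^2 + 16*k + 20) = k*(k + 2)*(k + 3)*(k^3 - 6*k^2 + 3*k + 10) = k*(k - 5)*(k + 2)*(k + 3)*(k^2 - k - 2) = k*(k - 5)*(k + 1)*(k + 2)*(k + 3)*(k - 2)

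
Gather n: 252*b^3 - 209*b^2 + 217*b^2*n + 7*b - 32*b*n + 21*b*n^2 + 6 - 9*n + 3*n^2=252*b^3 - 209*b^2 + 7*b + n^2*(21*b + 3) + n*(217*b^2 - 32*b - 9) + 6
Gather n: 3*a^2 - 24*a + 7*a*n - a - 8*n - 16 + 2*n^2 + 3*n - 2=3*a^2 - 25*a + 2*n^2 + n*(7*a - 5) - 18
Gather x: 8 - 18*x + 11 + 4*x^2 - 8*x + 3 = 4*x^2 - 26*x + 22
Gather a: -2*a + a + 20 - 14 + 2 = 8 - a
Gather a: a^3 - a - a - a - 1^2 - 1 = a^3 - 3*a - 2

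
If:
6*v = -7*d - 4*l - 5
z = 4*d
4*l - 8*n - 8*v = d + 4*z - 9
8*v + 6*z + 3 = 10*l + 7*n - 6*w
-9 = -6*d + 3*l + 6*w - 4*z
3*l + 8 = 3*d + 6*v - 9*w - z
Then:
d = 1267/19119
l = -16955/19119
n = 49339/57357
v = -18322/57357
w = -46666/57357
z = 5068/19119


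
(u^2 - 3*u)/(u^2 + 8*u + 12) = u*(u - 3)/(u^2 + 8*u + 12)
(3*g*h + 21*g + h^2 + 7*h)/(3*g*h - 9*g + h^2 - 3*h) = (h + 7)/(h - 3)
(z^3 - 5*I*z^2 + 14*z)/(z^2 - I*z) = (z^2 - 5*I*z + 14)/(z - I)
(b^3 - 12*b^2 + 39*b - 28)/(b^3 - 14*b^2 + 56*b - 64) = (b^2 - 8*b + 7)/(b^2 - 10*b + 16)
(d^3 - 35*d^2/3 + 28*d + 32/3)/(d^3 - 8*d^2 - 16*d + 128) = (d + 1/3)/(d + 4)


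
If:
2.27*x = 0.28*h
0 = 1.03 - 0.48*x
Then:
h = 17.40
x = 2.15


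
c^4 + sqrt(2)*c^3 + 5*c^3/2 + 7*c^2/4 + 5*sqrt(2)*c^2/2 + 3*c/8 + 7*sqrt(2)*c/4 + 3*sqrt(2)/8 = (c + 1/2)^2*(c + 3/2)*(c + sqrt(2))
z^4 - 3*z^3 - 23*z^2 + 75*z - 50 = (z - 5)*(z - 2)*(z - 1)*(z + 5)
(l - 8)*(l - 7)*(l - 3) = l^3 - 18*l^2 + 101*l - 168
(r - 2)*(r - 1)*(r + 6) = r^3 + 3*r^2 - 16*r + 12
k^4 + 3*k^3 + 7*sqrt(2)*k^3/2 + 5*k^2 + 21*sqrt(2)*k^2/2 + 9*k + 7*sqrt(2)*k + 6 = (k + 1)*(k + 2)*(k + sqrt(2)/2)*(k + 3*sqrt(2))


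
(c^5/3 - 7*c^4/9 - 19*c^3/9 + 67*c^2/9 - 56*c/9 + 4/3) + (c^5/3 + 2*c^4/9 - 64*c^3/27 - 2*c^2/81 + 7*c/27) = 2*c^5/3 - 5*c^4/9 - 121*c^3/27 + 601*c^2/81 - 161*c/27 + 4/3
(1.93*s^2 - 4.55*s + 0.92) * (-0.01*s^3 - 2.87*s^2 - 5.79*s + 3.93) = -0.0193*s^5 - 5.4936*s^4 + 1.8746*s^3 + 31.289*s^2 - 23.2083*s + 3.6156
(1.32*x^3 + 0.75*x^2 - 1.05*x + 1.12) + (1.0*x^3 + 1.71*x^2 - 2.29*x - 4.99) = 2.32*x^3 + 2.46*x^2 - 3.34*x - 3.87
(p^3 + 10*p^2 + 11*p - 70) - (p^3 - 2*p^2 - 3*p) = 12*p^2 + 14*p - 70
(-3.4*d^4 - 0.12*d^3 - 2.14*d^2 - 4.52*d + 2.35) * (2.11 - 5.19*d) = 17.646*d^5 - 6.5512*d^4 + 10.8534*d^3 + 18.9434*d^2 - 21.7337*d + 4.9585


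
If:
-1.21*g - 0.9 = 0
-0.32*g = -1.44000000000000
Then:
No Solution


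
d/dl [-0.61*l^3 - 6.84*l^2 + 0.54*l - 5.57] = -1.83*l^2 - 13.68*l + 0.54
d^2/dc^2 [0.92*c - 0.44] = 0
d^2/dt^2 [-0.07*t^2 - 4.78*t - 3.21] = -0.140000000000000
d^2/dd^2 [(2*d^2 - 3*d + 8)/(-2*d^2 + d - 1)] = 2*(8*d^3 - 84*d^2 + 30*d + 9)/(8*d^6 - 12*d^5 + 18*d^4 - 13*d^3 + 9*d^2 - 3*d + 1)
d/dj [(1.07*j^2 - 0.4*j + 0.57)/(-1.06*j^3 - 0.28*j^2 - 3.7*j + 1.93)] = (1.1342*j^4 - 0.848*j^3 - 2.2584*j^2 + 4.4494*j + 1.337)/(1.1236*j^6 + 0.5936*j^5 + 7.9224*j^4 - 2.0196*j^3 + 12.6092*j^2 - 14.282*j + 3.7249)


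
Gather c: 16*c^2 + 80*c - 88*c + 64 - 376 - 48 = 16*c^2 - 8*c - 360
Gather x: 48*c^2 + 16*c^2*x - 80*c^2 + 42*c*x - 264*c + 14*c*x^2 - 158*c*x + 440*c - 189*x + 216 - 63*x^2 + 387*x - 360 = -32*c^2 + 176*c + x^2*(14*c - 63) + x*(16*c^2 - 116*c + 198) - 144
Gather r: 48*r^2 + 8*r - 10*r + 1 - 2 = 48*r^2 - 2*r - 1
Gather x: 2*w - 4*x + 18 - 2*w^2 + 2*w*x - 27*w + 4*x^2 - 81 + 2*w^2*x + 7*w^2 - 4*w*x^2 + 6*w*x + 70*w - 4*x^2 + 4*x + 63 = 5*w^2 - 4*w*x^2 + 45*w + x*(2*w^2 + 8*w)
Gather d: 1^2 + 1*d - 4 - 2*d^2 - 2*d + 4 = -2*d^2 - d + 1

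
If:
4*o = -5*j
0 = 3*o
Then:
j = 0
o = 0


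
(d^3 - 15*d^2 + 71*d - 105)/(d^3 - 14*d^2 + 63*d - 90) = (d - 7)/(d - 6)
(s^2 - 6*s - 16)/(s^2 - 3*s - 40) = (s + 2)/(s + 5)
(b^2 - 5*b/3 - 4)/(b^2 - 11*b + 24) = (b + 4/3)/(b - 8)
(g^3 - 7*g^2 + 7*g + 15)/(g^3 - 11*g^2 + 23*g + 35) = (g - 3)/(g - 7)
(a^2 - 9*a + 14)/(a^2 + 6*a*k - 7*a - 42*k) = (a - 2)/(a + 6*k)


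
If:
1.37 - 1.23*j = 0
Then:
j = 1.11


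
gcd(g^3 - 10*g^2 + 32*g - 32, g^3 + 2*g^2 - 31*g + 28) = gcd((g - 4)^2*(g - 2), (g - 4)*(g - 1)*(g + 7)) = g - 4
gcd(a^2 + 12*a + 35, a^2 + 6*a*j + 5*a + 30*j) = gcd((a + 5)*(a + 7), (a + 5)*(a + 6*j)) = a + 5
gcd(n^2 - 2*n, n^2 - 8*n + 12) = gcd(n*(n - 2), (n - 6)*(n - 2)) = n - 2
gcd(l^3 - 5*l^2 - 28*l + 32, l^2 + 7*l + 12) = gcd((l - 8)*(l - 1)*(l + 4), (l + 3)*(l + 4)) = l + 4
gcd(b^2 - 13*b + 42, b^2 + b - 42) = b - 6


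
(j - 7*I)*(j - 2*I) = j^2 - 9*I*j - 14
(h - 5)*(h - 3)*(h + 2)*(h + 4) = h^4 - 2*h^3 - 25*h^2 + 26*h + 120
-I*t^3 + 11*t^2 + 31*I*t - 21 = (t + 3*I)*(t + 7*I)*(-I*t + 1)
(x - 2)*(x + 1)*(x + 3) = x^3 + 2*x^2 - 5*x - 6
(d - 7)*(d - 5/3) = d^2 - 26*d/3 + 35/3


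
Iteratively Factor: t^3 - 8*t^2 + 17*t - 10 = (t - 5)*(t^2 - 3*t + 2) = (t - 5)*(t - 1)*(t - 2)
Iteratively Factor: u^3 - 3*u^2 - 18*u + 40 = (u + 4)*(u^2 - 7*u + 10) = (u - 2)*(u + 4)*(u - 5)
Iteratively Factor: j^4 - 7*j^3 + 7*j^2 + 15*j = (j - 3)*(j^3 - 4*j^2 - 5*j) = (j - 3)*(j + 1)*(j^2 - 5*j) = j*(j - 3)*(j + 1)*(j - 5)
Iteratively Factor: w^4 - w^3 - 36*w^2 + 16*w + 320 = (w - 4)*(w^3 + 3*w^2 - 24*w - 80) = (w - 4)*(w + 4)*(w^2 - w - 20) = (w - 4)*(w + 4)^2*(w - 5)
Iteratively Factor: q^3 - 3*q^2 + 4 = (q - 2)*(q^2 - q - 2) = (q - 2)^2*(q + 1)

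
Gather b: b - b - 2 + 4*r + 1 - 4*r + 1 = 0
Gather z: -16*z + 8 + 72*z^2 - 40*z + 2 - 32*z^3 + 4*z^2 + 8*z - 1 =-32*z^3 + 76*z^2 - 48*z + 9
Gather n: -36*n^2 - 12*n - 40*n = -36*n^2 - 52*n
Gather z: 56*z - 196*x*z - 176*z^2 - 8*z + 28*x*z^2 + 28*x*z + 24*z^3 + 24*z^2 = 24*z^3 + z^2*(28*x - 152) + z*(48 - 168*x)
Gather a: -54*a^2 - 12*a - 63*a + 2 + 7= -54*a^2 - 75*a + 9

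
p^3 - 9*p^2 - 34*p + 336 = (p - 8)*(p - 7)*(p + 6)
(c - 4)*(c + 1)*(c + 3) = c^3 - 13*c - 12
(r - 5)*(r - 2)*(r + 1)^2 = r^4 - 5*r^3 - 3*r^2 + 13*r + 10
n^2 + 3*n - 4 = (n - 1)*(n + 4)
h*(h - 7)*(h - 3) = h^3 - 10*h^2 + 21*h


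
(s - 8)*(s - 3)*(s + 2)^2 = s^4 - 7*s^3 - 16*s^2 + 52*s + 96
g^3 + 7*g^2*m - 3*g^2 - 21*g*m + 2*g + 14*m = (g - 2)*(g - 1)*(g + 7*m)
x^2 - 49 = (x - 7)*(x + 7)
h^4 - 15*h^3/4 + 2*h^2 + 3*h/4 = h*(h - 3)*(h - 1)*(h + 1/4)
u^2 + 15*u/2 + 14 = (u + 7/2)*(u + 4)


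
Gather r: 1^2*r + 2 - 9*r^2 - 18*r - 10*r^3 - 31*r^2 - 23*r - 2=-10*r^3 - 40*r^2 - 40*r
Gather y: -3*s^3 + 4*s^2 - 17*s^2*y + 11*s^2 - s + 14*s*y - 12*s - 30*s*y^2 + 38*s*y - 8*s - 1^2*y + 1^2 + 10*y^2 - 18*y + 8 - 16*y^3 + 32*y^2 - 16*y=-3*s^3 + 15*s^2 - 21*s - 16*y^3 + y^2*(42 - 30*s) + y*(-17*s^2 + 52*s - 35) + 9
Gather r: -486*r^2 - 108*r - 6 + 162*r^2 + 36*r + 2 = -324*r^2 - 72*r - 4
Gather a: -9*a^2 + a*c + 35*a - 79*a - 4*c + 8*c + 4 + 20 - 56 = -9*a^2 + a*(c - 44) + 4*c - 32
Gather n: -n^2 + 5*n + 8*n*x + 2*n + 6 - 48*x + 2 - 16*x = -n^2 + n*(8*x + 7) - 64*x + 8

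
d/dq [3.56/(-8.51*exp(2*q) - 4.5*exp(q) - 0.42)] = (60.5912*exp(q) + 16.02)*exp(q)/(8.51*exp(2*q) + 4.5*exp(q) + 0.42)^2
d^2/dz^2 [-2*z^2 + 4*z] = -4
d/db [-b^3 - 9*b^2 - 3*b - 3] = -3*b^2 - 18*b - 3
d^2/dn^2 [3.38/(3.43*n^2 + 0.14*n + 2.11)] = (-79.530724*n^2 - 3.246152*n + 3.38*(6.86*n + 0.14)*(13.72*n + 0.28) - 48.924148)/(3.43*n^2 + 0.14*n + 2.11)^3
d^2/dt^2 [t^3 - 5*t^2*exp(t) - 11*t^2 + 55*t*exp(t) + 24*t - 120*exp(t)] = -5*t^2*exp(t) + 35*t*exp(t) + 6*t - 20*exp(t) - 22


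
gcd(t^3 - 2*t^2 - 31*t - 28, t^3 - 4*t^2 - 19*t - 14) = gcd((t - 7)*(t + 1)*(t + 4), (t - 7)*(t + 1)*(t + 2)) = t^2 - 6*t - 7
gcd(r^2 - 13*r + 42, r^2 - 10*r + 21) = r - 7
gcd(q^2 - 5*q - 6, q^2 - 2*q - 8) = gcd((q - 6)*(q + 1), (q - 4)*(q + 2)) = 1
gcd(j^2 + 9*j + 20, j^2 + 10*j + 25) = j + 5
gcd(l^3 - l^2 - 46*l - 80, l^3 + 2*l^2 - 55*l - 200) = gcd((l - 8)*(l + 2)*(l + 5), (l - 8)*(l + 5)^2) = l^2 - 3*l - 40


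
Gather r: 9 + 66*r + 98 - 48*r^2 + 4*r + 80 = -48*r^2 + 70*r + 187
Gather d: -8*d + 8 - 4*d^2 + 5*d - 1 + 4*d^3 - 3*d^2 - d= 4*d^3 - 7*d^2 - 4*d + 7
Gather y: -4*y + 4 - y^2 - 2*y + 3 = -y^2 - 6*y + 7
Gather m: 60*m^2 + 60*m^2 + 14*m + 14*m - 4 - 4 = 120*m^2 + 28*m - 8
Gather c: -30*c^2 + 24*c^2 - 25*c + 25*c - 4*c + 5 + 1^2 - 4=-6*c^2 - 4*c + 2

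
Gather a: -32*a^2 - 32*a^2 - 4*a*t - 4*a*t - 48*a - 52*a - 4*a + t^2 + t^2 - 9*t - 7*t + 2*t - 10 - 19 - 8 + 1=-64*a^2 + a*(-8*t - 104) + 2*t^2 - 14*t - 36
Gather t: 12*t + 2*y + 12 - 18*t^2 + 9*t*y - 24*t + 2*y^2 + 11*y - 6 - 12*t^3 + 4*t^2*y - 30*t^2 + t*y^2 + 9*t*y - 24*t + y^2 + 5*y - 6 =-12*t^3 + t^2*(4*y - 48) + t*(y^2 + 18*y - 36) + 3*y^2 + 18*y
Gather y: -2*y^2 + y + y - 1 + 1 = -2*y^2 + 2*y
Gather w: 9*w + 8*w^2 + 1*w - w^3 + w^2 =-w^3 + 9*w^2 + 10*w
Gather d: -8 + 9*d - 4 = 9*d - 12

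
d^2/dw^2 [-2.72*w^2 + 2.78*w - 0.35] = -5.44000000000000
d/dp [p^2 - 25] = 2*p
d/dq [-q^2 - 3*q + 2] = -2*q - 3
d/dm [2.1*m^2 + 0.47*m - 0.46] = 4.2*m + 0.47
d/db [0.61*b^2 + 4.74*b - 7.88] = 1.22*b + 4.74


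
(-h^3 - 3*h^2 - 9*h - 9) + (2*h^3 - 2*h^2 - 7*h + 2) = h^3 - 5*h^2 - 16*h - 7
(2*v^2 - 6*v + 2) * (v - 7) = 2*v^3 - 20*v^2 + 44*v - 14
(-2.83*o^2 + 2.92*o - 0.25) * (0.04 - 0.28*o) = 0.7924*o^3 - 0.9308*o^2 + 0.1868*o - 0.01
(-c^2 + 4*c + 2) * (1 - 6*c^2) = 6*c^4 - 24*c^3 - 13*c^2 + 4*c + 2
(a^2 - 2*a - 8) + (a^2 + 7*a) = 2*a^2 + 5*a - 8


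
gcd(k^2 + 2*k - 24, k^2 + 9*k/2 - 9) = k + 6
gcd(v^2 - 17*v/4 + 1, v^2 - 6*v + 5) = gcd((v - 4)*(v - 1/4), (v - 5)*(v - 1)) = 1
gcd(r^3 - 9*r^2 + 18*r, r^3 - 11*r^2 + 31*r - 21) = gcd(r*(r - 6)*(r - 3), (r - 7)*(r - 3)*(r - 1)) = r - 3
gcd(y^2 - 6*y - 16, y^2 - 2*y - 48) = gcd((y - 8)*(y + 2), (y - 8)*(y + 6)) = y - 8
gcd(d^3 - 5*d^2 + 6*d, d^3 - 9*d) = d^2 - 3*d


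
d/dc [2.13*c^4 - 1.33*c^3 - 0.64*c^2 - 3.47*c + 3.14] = 8.52*c^3 - 3.99*c^2 - 1.28*c - 3.47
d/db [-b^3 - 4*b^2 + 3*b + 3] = -3*b^2 - 8*b + 3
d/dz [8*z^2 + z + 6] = 16*z + 1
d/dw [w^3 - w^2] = w*(3*w - 2)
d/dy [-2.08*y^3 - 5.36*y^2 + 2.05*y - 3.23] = -6.24*y^2 - 10.72*y + 2.05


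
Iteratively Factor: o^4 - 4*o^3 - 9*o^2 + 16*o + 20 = (o + 1)*(o^3 - 5*o^2 - 4*o + 20) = (o + 1)*(o + 2)*(o^2 - 7*o + 10) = (o - 2)*(o + 1)*(o + 2)*(o - 5)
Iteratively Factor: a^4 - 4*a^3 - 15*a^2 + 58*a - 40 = (a - 1)*(a^3 - 3*a^2 - 18*a + 40) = (a - 1)*(a + 4)*(a^2 - 7*a + 10) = (a - 5)*(a - 1)*(a + 4)*(a - 2)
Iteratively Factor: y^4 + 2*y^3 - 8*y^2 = (y + 4)*(y^3 - 2*y^2) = (y - 2)*(y + 4)*(y^2) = y*(y - 2)*(y + 4)*(y)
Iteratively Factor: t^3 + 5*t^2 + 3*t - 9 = (t + 3)*(t^2 + 2*t - 3) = (t + 3)^2*(t - 1)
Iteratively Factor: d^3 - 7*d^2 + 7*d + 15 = (d - 3)*(d^2 - 4*d - 5) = (d - 3)*(d + 1)*(d - 5)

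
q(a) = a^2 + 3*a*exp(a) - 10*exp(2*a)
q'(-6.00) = -12.04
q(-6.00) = 35.96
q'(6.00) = -3246611.82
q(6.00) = -1620250.20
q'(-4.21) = -8.57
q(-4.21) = 17.53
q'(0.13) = -21.82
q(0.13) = -12.51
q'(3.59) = -25752.04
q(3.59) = -12725.95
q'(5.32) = -831569.67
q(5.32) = -414437.44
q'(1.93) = -884.89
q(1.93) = -431.04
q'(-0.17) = -12.47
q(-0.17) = -7.52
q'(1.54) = -396.54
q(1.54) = -193.66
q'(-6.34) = -12.71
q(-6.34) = 40.16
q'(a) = 3*a*exp(a) + 2*a - 20*exp(2*a) + 3*exp(a)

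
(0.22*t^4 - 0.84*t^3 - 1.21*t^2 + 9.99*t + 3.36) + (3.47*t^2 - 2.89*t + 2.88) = 0.22*t^4 - 0.84*t^3 + 2.26*t^2 + 7.1*t + 6.24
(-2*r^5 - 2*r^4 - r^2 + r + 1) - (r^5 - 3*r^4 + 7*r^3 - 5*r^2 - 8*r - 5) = -3*r^5 + r^4 - 7*r^3 + 4*r^2 + 9*r + 6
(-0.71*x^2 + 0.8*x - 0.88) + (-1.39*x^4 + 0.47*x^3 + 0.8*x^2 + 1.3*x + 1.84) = -1.39*x^4 + 0.47*x^3 + 0.0900000000000001*x^2 + 2.1*x + 0.96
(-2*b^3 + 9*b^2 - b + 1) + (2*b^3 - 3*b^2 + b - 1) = 6*b^2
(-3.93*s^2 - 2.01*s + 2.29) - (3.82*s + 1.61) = -3.93*s^2 - 5.83*s + 0.68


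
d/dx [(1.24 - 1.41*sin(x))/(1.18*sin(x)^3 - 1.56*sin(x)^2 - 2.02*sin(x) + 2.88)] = (3.3276*sin(x)^3 - 6.5892*sin(x)^2 + 3.8688*sin(x) - 1.556)*cos(x)/(1.3924*sin(x)^6 - 3.6816*sin(x)^5 - 2.3336*sin(x)^4 + 13.0992*sin(x)^3 - 4.9052*sin(x)^2 - 11.6352*sin(x) + 8.2944)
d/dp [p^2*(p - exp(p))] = p*(-p*exp(p) + 3*p - 2*exp(p))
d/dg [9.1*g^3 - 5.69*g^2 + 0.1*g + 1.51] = 27.3*g^2 - 11.38*g + 0.1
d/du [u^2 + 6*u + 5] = 2*u + 6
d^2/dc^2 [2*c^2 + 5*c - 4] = 4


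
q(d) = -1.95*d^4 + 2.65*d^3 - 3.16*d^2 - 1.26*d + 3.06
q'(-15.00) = 28207.29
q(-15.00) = -108351.54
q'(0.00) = -1.26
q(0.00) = 3.06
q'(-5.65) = 1695.06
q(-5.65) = -2555.80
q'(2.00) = -44.50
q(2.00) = -22.10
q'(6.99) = -2320.95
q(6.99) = -3910.34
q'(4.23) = -476.10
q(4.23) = -482.54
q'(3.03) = -164.40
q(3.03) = -120.41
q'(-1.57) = 58.44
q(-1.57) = -24.85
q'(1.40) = -15.93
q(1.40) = -5.12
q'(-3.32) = 392.79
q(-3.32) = -361.47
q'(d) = -7.8*d^3 + 7.95*d^2 - 6.32*d - 1.26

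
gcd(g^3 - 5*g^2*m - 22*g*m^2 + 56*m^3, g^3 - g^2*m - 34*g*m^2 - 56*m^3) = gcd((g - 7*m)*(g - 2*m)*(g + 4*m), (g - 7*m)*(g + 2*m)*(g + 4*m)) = g^2 - 3*g*m - 28*m^2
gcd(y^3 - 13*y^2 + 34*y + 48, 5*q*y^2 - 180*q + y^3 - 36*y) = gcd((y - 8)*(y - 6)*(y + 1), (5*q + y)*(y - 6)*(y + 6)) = y - 6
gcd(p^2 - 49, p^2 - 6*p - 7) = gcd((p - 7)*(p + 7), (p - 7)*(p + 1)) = p - 7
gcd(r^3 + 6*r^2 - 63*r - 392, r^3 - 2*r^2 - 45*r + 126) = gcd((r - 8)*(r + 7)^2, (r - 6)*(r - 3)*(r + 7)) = r + 7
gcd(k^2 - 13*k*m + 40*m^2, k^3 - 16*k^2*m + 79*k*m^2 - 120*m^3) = k^2 - 13*k*m + 40*m^2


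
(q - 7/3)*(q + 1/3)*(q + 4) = q^3 + 2*q^2 - 79*q/9 - 28/9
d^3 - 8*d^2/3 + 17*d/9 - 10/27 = (d - 5/3)*(d - 2/3)*(d - 1/3)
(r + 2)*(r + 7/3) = r^2 + 13*r/3 + 14/3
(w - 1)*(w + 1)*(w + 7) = w^3 + 7*w^2 - w - 7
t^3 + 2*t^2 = t^2*(t + 2)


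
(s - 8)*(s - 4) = s^2 - 12*s + 32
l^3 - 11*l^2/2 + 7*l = l*(l - 7/2)*(l - 2)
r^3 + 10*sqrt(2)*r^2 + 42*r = r*(r + 3*sqrt(2))*(r + 7*sqrt(2))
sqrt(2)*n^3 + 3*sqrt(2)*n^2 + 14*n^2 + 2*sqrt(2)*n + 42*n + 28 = (n + 2)*(n + 7*sqrt(2))*(sqrt(2)*n + sqrt(2))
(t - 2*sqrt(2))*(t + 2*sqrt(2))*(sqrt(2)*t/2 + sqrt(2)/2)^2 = t^4/2 + t^3 - 7*t^2/2 - 8*t - 4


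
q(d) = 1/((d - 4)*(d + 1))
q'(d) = -1/((d - 4)*(d + 1)^2) - 1/((d - 4)^2*(d + 1)) = (3 - 2*d)/(d^4 - 6*d^3 + d^2 + 24*d + 16)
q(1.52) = -0.16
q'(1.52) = -0.00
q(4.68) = 0.26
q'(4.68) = -0.43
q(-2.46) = 0.11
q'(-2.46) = 0.09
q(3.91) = -2.26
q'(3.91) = -24.68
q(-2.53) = 0.10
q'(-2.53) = 0.08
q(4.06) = 3.29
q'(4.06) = -55.55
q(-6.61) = 0.02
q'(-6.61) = 0.00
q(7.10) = 0.04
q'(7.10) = -0.02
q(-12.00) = 0.01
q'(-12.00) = 0.00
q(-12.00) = 0.01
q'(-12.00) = 0.00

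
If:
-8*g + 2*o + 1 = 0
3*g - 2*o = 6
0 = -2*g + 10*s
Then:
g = -1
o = -9/2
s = -1/5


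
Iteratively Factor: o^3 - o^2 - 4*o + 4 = (o + 2)*(o^2 - 3*o + 2) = (o - 1)*(o + 2)*(o - 2)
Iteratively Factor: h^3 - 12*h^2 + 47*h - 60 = (h - 4)*(h^2 - 8*h + 15) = (h - 5)*(h - 4)*(h - 3)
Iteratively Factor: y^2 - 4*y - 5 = (y - 5)*(y + 1)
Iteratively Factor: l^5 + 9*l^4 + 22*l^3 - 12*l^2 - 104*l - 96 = (l + 2)*(l^4 + 7*l^3 + 8*l^2 - 28*l - 48) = (l + 2)^2*(l^3 + 5*l^2 - 2*l - 24) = (l + 2)^2*(l + 4)*(l^2 + l - 6) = (l + 2)^2*(l + 3)*(l + 4)*(l - 2)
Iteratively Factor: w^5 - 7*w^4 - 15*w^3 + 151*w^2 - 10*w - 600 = (w + 2)*(w^4 - 9*w^3 + 3*w^2 + 145*w - 300) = (w - 5)*(w + 2)*(w^3 - 4*w^2 - 17*w + 60) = (w - 5)^2*(w + 2)*(w^2 + w - 12) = (w - 5)^2*(w - 3)*(w + 2)*(w + 4)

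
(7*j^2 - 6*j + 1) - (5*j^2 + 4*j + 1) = 2*j^2 - 10*j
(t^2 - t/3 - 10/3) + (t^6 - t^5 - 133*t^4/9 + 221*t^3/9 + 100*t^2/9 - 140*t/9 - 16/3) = t^6 - t^5 - 133*t^4/9 + 221*t^3/9 + 109*t^2/9 - 143*t/9 - 26/3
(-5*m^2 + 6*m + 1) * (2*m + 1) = -10*m^3 + 7*m^2 + 8*m + 1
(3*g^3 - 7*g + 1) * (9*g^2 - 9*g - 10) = 27*g^5 - 27*g^4 - 93*g^3 + 72*g^2 + 61*g - 10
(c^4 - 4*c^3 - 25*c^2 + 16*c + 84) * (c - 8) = c^5 - 12*c^4 + 7*c^3 + 216*c^2 - 44*c - 672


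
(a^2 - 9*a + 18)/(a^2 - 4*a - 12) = (a - 3)/(a + 2)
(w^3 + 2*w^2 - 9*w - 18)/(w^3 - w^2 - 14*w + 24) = (w^2 + 5*w + 6)/(w^2 + 2*w - 8)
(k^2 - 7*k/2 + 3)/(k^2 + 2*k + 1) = (k^2 - 7*k/2 + 3)/(k^2 + 2*k + 1)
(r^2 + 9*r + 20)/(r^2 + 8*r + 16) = (r + 5)/(r + 4)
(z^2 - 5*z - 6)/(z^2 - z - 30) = (z + 1)/(z + 5)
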